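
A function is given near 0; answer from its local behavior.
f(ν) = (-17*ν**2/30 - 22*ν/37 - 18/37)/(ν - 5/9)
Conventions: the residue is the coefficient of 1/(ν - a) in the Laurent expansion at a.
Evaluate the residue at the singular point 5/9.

At the order-1 pole 5/9 set g(ν) = (ν - (5/9))*f(ν) = -17*ν**2/30 - 22*ν/37 - 18/37.
Simple pole: residue = g(a) at a = 5/9, which is -17833/17982.

The residue is -17833/17982.


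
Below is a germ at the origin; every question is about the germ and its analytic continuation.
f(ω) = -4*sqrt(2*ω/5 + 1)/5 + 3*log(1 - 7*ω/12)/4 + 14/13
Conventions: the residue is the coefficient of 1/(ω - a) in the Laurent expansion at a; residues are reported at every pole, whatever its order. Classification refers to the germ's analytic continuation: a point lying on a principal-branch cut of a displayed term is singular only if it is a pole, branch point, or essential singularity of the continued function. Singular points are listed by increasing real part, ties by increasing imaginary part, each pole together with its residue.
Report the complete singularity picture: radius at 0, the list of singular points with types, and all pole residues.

Branch term (3/4)*log(1 - ω/(12/7)): its argument vanishes at ω = 12/7, a logarithmic branch point, modulus 12/7.
Branch term (-4/5)*sqrt(1 - ω/(-5/2)): its argument vanishes at ω = -5/2, a square-root branch point, modulus 5/2.
The radius of convergence is the smallest modulus among the singular points: 12/7.
List the singular points by increasing real part (a conjugate pair: the negative imaginary part first).

Radius of convergence at 0: 12/7.
At -5/2: an algebraic (square-root) branch point.
At 12/7: a logarithmic branch point.


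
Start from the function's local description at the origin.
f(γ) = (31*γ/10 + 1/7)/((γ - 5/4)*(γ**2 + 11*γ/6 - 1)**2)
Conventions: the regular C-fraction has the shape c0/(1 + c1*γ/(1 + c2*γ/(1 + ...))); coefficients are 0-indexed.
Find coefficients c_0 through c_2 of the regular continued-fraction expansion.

The regular C-fraction coefficients are [-4/35, -157/6, 10298/471].

Taylor coefficients (expand at 0): a_0 = -4/35, a_1 = -314/105, a_2 = -193/15.
c0 = a_0 = -4/35. Peel one level at a time: if S = 1 + c*γ/S' with S'(0) = 1, then c is the γ-coefficient of S and S' = c*γ/(S - 1).
S_1 = c0/f = 1 + (-157/6)*γ + (5149/9)*γ^2 + ...; c1 = -157/6.
S_2 = c1*γ/(S_1 - 1) = 1 + (10298/471)*γ + ...; c2 = 10298/471.


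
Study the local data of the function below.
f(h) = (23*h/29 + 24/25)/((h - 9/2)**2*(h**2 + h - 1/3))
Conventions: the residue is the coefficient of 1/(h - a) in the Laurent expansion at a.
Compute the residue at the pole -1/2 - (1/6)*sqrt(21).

The residue is 270654/12448105 - (1987914/435683675)*sqrt(21).

The factor h**2 + h - 1/3 splits as (h - a)(h - a') with a = -1/2 - (1/6)*sqrt(21), a' = -1/2 + (1/6)*sqrt(21). At the order-1 pole a set g(h) = (h - a)*f(h) = [(23*h/29 + 24/25)/(h - 9/2)**2] / (h - a').
Simple pole: residue = g(a) at a = -1/2 - (1/6)*sqrt(21), which is 270654/12448105 - (1987914/435683675)*sqrt(21).


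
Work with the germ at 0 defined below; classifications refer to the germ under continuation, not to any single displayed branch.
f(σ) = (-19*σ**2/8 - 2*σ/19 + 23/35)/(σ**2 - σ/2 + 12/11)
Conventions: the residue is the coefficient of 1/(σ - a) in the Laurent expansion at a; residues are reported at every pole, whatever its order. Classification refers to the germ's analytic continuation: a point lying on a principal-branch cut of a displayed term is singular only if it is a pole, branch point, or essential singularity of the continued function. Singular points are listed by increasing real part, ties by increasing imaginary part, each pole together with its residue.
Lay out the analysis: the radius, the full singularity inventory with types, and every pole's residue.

Denominator factor (σ**2 - σ/2 + 12/11): discriminant -181/44, complex-conjugate roots (1/4) + ((1/44)*sqrt(1991))*i and (1/4) - ((1/44)*sqrt(1991))*i; poles of order 1, moduli (2/11)*sqrt(33) and (2/11)*sqrt(33).
The radius of convergence is the smallest modulus among the singular points: (2/11)*sqrt(33).
The factor σ**2 - σ/2 + 12/11 splits as (σ - a)(σ - a') with a = (1/4) - ((1/44)*sqrt(1991))*i, a' = (1/4) + ((1/44)*sqrt(1991))*i. At the order-1 pole a set g(σ) = (σ - a)*f(σ) = [-19*σ**2/8 - 2*σ/19 + 23/35] / (σ - a').
Simple pole: residue = g(a) at a = (1/4) - ((1/44)*sqrt(1991))*i, which is (-393/608) + ((1369303/42368480)*sqrt(1991))*i.
The factor σ**2 - σ/2 + 12/11 splits as (σ - a)(σ - a') with a = (1/4) + ((1/44)*sqrt(1991))*i, a' = (1/4) - ((1/44)*sqrt(1991))*i. At the order-1 pole a set g(σ) = (σ - a)*f(σ) = [-19*σ**2/8 - 2*σ/19 + 23/35] / (σ - a').
Simple pole: residue = g(a) at a = (1/4) + ((1/44)*sqrt(1991))*i, which is (-393/608) - ((1369303/42368480)*sqrt(1991))*i.
List the singular points by increasing real part (a conjugate pair: the negative imaginary part first).

Radius of convergence at 0: (2/11)*sqrt(33).
At (1/4) - ((1/44)*sqrt(1991))*i: a pole of order 1; residue (-393/608) + ((1369303/42368480)*sqrt(1991))*i.
At (1/4) + ((1/44)*sqrt(1991))*i: a pole of order 1; residue (-393/608) - ((1369303/42368480)*sqrt(1991))*i.


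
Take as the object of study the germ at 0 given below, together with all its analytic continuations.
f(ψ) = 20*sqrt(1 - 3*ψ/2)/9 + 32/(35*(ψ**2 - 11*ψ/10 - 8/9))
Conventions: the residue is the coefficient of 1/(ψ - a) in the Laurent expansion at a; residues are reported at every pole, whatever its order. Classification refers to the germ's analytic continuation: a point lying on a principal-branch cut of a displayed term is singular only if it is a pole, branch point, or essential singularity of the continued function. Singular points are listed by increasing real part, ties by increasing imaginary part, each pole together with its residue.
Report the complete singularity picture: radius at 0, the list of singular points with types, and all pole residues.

Radius of convergence at 0: -11/20 + (1/60)*sqrt(4289).
At 11/20 - (1/60)*sqrt(4289): a pole of order 1; residue -(192/30023)*sqrt(4289).
At 2/3: an algebraic (square-root) branch point.
At 11/20 + (1/60)*sqrt(4289): a pole of order 1; residue (192/30023)*sqrt(4289).

Denominator factor (ψ**2 - 11*ψ/10 - 8/9): discriminant 4289/900, real irrational roots 11/20 + (1/60)*sqrt(4289) and 11/20 - (1/60)*sqrt(4289); poles of order 1, moduli 11/20 + (1/60)*sqrt(4289) and -11/20 + (1/60)*sqrt(4289).
Branch term (20/9)*sqrt(1 - ψ/(2/3)): its argument vanishes at ψ = 2/3, a square-root branch point, modulus 2/3.
The radius of convergence is the smallest modulus among the singular points: -11/20 + (1/60)*sqrt(4289).
The branch term is analytic at 11/20 - (1/60)*sqrt(4289) and contributes nothing to the residue; only the rational part matters.
The factor ψ**2 - 11*ψ/10 - 8/9 splits as (ψ - a)(ψ - a') with a = 11/20 - (1/60)*sqrt(4289), a' = 11/20 + (1/60)*sqrt(4289). At the order-1 pole a set g(ψ) = (ψ - a)*(rational part) = [32/35] / (ψ - a').
Simple pole: residue = g(a) at a = 11/20 - (1/60)*sqrt(4289), which is -(192/30023)*sqrt(4289).
The branch term is analytic at 11/20 + (1/60)*sqrt(4289) and contributes nothing to the residue; only the rational part matters.
The factor ψ**2 - 11*ψ/10 - 8/9 splits as (ψ - a)(ψ - a') with a = 11/20 + (1/60)*sqrt(4289), a' = 11/20 - (1/60)*sqrt(4289). At the order-1 pole a set g(ψ) = (ψ - a)*(rational part) = [32/35] / (ψ - a').
Simple pole: residue = g(a) at a = 11/20 + (1/60)*sqrt(4289), which is (192/30023)*sqrt(4289).
List the singular points by increasing real part (a conjugate pair: the negative imaginary part first).


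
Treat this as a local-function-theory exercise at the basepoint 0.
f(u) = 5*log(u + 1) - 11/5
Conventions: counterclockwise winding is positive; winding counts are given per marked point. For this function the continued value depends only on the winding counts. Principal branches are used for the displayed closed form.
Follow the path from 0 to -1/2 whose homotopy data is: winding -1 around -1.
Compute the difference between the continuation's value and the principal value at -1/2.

The rational part is single-valued and drops out of the difference; each branch term changes only by its own monodromy.
(5)*log(1 - u/(-1)): each positive loop around -1 adds 2*pi*i to the log, so winding -1 contributes (5)*(-1)*2*pi*i = -(10)*pi*i.
Summing the contributions at u = -1/2 gives -(10)*pi*i.

Continued minus principal equals -(10)*pi*i.


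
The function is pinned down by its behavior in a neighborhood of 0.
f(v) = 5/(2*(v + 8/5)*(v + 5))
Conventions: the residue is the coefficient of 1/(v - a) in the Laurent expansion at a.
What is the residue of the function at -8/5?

At the order-1 pole -8/5 set g(v) = (v - (-8/5))*f(v) = 5/(2*(v + 5)).
Simple pole: residue = g(a) at a = -8/5, which is 25/34.

The residue is 25/34.


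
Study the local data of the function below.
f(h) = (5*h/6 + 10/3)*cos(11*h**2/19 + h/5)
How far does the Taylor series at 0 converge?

The radius of convergence is infinite.

The factor cos(11*h**2/19 + h/5) is entire and contributes no finite singular point.
The polynomial part has no poles.
No finite singular points: the Taylor series at 0 converges everywhere.


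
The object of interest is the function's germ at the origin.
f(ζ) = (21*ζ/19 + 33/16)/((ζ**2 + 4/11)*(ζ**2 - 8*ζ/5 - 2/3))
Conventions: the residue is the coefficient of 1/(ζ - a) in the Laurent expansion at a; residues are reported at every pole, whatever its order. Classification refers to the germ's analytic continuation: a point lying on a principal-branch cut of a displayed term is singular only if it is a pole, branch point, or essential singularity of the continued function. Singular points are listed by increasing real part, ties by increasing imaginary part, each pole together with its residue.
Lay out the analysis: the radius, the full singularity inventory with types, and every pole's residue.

Radius of convergence at 0: -4/5 + (7/15)*sqrt(6).
At 4/5 - (7/15)*sqrt(6): a pole of order 1; residue -2235915/4122544 - (93048615/230862464)*sqrt(6).
At -((2/11)*sqrt(11))*i: a pole of order 1; residue (2235915/4122544) - ((11454795/32980352)*sqrt(11))*i.
At ((2/11)*sqrt(11))*i: a pole of order 1; residue (2235915/4122544) + ((11454795/32980352)*sqrt(11))*i.
At 4/5 + (7/15)*sqrt(6): a pole of order 1; residue -2235915/4122544 + (93048615/230862464)*sqrt(6).

Denominator factor (ζ**2 - 8*ζ/5 - 2/3): discriminant 392/75, real irrational roots 4/5 + (7/15)*sqrt(6) and 4/5 - (7/15)*sqrt(6); poles of order 1, moduli 4/5 + (7/15)*sqrt(6) and -4/5 + (7/15)*sqrt(6).
Denominator factor (ζ**2 + 4/11): discriminant -16/11, complex-conjugate roots ((2/11)*sqrt(11))*i and -((2/11)*sqrt(11))*i; poles of order 1, moduli (2/11)*sqrt(11) and (2/11)*sqrt(11).
The radius of convergence is the smallest modulus among the singular points: -4/5 + (7/15)*sqrt(6).
The factor ζ**2 - 8*ζ/5 - 2/3 splits as (ζ - a)(ζ - a') with a = 4/5 - (7/15)*sqrt(6), a' = 4/5 + (7/15)*sqrt(6). At the order-1 pole a set g(ζ) = (ζ - a)*f(ζ) = [(21*ζ/19 + 33/16)/(ζ**2 + 4/11)] / (ζ - a').
Simple pole: residue = g(a) at a = 4/5 - (7/15)*sqrt(6), which is -2235915/4122544 - (93048615/230862464)*sqrt(6).
The factor ζ**2 + 4/11 splits as (ζ - a)(ζ - a') with a = -((2/11)*sqrt(11))*i, a' = ((2/11)*sqrt(11))*i. At the order-1 pole a set g(ζ) = (ζ - a)*f(ζ) = [(21*ζ/19 + 33/16)/(ζ**2 - 8*ζ/5 - 2/3)] / (ζ - a').
Simple pole: residue = g(a) at a = -((2/11)*sqrt(11))*i, which is (2235915/4122544) - ((11454795/32980352)*sqrt(11))*i.
The factor ζ**2 + 4/11 splits as (ζ - a)(ζ - a') with a = ((2/11)*sqrt(11))*i, a' = -((2/11)*sqrt(11))*i. At the order-1 pole a set g(ζ) = (ζ - a)*f(ζ) = [(21*ζ/19 + 33/16)/(ζ**2 - 8*ζ/5 - 2/3)] / (ζ - a').
Simple pole: residue = g(a) at a = ((2/11)*sqrt(11))*i, which is (2235915/4122544) + ((11454795/32980352)*sqrt(11))*i.
The factor ζ**2 - 8*ζ/5 - 2/3 splits as (ζ - a)(ζ - a') with a = 4/5 + (7/15)*sqrt(6), a' = 4/5 - (7/15)*sqrt(6). At the order-1 pole a set g(ζ) = (ζ - a)*f(ζ) = [(21*ζ/19 + 33/16)/(ζ**2 + 4/11)] / (ζ - a').
Simple pole: residue = g(a) at a = 4/5 + (7/15)*sqrt(6), which is -2235915/4122544 + (93048615/230862464)*sqrt(6).
List the singular points by increasing real part (a conjugate pair: the negative imaginary part first).


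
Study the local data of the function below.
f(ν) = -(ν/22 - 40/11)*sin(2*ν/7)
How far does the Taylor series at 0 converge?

The radius of convergence is infinite.

The factor -sin(2*ν/7) is entire and contributes no finite singular point.
The polynomial part has no poles.
No finite singular points: the Taylor series at 0 converges everywhere.


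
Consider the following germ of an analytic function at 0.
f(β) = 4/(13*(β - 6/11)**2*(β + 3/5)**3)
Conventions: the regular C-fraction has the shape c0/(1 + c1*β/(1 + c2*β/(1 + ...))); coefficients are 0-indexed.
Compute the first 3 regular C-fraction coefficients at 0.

Taylor coefficients (expand at 0): a_0 = 15125/3159, a_1 = -60500/9477, a_2 = 1527625/37908.
c0 = a_0 = 15125/3159. Peel one level at a time: if S = 1 + c*β/S' with S'(0) = 1, then c is the β-coefficient of S and S' = c*β/(S - 1).
S_1 = c0/f = 1 + (4/3)*β + (-239/36)*β^2 + ...; c1 = 4/3.
S_2 = c1*β/(S_1 - 1) = 1 + (239/48)*β + ...; c2 = 239/48.

The regular C-fraction coefficients are [15125/3159, 4/3, 239/48].


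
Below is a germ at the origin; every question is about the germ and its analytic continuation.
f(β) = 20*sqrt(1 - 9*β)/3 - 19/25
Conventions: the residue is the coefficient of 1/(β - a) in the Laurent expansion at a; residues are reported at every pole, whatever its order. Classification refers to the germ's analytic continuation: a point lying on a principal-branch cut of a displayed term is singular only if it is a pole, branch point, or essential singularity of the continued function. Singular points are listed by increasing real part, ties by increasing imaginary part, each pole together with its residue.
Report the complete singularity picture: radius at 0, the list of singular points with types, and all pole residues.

Radius of convergence at 0: 1/9.
At 1/9: an algebraic (square-root) branch point.

Branch term (20/3)*sqrt(1 - β/(1/9)): its argument vanishes at β = 1/9, a square-root branch point, modulus 1/9.
The radius of convergence is the smallest modulus among the singular points: 1/9.


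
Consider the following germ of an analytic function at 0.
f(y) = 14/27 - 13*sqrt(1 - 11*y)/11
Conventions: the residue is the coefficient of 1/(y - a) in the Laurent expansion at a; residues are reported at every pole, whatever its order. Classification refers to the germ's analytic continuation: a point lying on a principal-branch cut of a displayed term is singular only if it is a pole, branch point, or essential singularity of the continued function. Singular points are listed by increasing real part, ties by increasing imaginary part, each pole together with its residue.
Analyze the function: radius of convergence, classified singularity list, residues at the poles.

Branch term (-13/11)*sqrt(1 - y/(1/11)): its argument vanishes at y = 1/11, a square-root branch point, modulus 1/11.
The radius of convergence is the smallest modulus among the singular points: 1/11.

Radius of convergence at 0: 1/11.
At 1/11: an algebraic (square-root) branch point.


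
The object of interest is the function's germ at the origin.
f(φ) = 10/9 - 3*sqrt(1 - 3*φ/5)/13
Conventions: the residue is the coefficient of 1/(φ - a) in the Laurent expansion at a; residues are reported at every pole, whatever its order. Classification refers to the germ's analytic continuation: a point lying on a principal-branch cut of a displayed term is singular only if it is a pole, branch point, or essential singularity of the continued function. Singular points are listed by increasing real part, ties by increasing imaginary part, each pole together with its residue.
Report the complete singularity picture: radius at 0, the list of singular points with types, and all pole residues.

Branch term (-3/13)*sqrt(1 - φ/(5/3)): its argument vanishes at φ = 5/3, a square-root branch point, modulus 5/3.
The radius of convergence is the smallest modulus among the singular points: 5/3.

Radius of convergence at 0: 5/3.
At 5/3: an algebraic (square-root) branch point.


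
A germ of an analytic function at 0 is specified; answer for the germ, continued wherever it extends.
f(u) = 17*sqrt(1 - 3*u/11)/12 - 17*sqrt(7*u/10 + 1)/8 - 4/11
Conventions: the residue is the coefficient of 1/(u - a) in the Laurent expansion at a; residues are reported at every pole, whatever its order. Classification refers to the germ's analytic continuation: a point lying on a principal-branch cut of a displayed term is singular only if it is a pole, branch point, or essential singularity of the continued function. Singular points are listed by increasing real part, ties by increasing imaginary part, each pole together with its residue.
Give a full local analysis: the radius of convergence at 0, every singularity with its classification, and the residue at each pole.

Radius of convergence at 0: 10/7.
At -10/7: an algebraic (square-root) branch point.
At 11/3: an algebraic (square-root) branch point.

Branch term (17/12)*sqrt(1 - u/(11/3)): its argument vanishes at u = 11/3, a square-root branch point, modulus 11/3.
Branch term (-17/8)*sqrt(1 - u/(-10/7)): its argument vanishes at u = -10/7, a square-root branch point, modulus 10/7.
The radius of convergence is the smallest modulus among the singular points: 10/7.
List the singular points by increasing real part (a conjugate pair: the negative imaginary part first).


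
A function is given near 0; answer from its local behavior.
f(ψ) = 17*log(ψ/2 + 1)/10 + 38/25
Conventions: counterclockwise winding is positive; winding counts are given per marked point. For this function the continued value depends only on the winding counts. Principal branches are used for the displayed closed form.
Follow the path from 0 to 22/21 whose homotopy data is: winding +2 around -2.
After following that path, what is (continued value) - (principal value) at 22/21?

Continued minus principal equals (34/5)*pi*i.

The rational part is single-valued and drops out of the difference; each branch term changes only by its own monodromy.
(17/10)*log(1 - ψ/(-2)): each positive loop around -2 adds 2*pi*i to the log, so winding +2 contributes (17/10)*(2)*2*pi*i = (34/5)*pi*i.
Summing the contributions at ψ = 22/21 gives (34/5)*pi*i.


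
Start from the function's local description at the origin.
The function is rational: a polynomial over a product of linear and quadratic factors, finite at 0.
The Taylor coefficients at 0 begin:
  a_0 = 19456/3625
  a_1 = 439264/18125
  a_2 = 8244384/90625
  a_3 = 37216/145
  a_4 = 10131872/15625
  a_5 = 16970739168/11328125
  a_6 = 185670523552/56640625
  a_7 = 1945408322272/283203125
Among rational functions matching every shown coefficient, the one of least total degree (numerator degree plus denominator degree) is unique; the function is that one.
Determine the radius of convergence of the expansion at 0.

The radius of convergence is 5/8.

No rational of total degree below 6 reproduces all 8 coefficients; solving the [2/4] Pade equations on them gives f(ξ) = (-7*ξ**2/2 - 15*ξ/16 - 38/29)/((ξ - 5/8)**3*(ξ + 1)), whose expansion matches every shown term.
Denominator factor (ξ - 5/8)^3: pole of order 3 at 5/8, modulus 5/8.
Denominator factor (ξ + 1): pole of order 1 at -1, modulus 1.
The radius of convergence is the smallest modulus among the singular points: 5/8.


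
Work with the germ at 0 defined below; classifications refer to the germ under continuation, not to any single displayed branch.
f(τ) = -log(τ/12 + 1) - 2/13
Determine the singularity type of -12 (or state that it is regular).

The term (-1)*log(1 - τ/(-12)) has argument 1 - -12/(-12) = 0 at -12: a logarithmic (infinitely-sheeted) branch point; the remaining terms are analytic or single-valued there.

The point is a logarithmic branch point.


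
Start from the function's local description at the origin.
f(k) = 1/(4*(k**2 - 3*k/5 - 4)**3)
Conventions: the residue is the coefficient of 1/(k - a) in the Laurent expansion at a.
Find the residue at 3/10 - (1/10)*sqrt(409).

The factor k**2 - 3*k/5 - 4 splits as (k - a)(k - a') with a = 3/10 - (1/10)*sqrt(409), a' = 3/10 + (1/10)*sqrt(409). At the order-3 pole a set g(k) = (k - a)^3*f(k) = [1/4] / (k - a')^3.
Order-3 pole: residue = g''(a)/2; g''(3/10 - (1/10)*sqrt(409)) = -(9375/68417929)*sqrt(409), so the residue is -(9375/136835858)*sqrt(409).

The residue is -(9375/136835858)*sqrt(409).


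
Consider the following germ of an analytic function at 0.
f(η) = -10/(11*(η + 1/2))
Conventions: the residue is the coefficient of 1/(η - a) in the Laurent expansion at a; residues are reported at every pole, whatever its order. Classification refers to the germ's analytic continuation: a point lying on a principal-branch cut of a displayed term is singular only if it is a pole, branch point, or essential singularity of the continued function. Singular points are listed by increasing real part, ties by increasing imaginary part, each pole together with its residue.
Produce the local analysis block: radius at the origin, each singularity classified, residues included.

Radius of convergence at 0: 1/2.
At -1/2: a pole of order 1; residue -10/11.

Denominator factor (η + 1/2): pole of order 1 at -1/2, modulus 1/2.
The radius of convergence is the smallest modulus among the singular points: 1/2.
At the order-1 pole -1/2 set g(η) = (η - (-1/2))*f(η) = -10/11.
Simple pole: residue = g(a) at a = -1/2, which is -10/11.


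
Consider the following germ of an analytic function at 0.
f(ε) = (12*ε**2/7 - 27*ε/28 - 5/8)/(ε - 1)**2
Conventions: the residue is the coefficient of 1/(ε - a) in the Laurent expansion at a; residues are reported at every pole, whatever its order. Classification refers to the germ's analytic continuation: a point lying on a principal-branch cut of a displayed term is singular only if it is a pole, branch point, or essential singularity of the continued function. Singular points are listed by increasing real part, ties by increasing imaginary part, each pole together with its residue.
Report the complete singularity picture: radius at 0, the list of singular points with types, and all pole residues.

Radius of convergence at 0: 1.
At 1: a pole of order 2; residue 69/28.

Denominator factor (ε - 1)^2: pole of order 2 at 1, modulus 1.
The radius of convergence is the smallest modulus among the singular points: 1.
At the order-2 pole 1 set g(ε) = (ε - (1))^2*f(ε) = 12*ε**2/7 - 27*ε/28 - 5/8.
Order-2 pole: residue = g'(a); g'(1) = 69/28, so the residue is 69/28.


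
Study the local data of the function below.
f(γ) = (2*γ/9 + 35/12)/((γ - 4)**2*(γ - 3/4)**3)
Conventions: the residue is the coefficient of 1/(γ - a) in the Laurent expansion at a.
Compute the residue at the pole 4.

The residue is -24640/257049.

At the order-2 pole 4 set g(γ) = (γ - (4))^2*f(γ) = (2*γ/9 + 35/12)/(γ - 3/4)**3.
Order-2 pole: residue = g'(a); g'(4) = -24640/257049, so the residue is -24640/257049.


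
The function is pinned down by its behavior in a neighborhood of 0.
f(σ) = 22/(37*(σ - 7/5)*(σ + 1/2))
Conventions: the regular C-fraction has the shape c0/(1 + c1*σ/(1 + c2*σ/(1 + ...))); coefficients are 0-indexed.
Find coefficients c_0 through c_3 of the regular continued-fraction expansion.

Taylor coefficients (expand at 0): a_0 = -220/259, a_1 = 1980/1813, a_2 = -33220/12691, a_3 = 437580/88837.
c0 = a_0 = -220/259. Peel one level at a time: if S = 1 + c*σ/S' with S'(0) = 1, then c is the σ-coefficient of S and S' = c*σ/(S - 1).
S_1 = c0/f = 1 + (9/7)*σ + (-10/7)*σ^2 + ...; c1 = 9/7.
S_2 = c1*σ/(S_1 - 1) = 1 + (10/9)*σ + (100/81)*σ^2 + ...; c2 = 10/9.
S_3 = c2*σ/(S_2 - 1) = 1 + (-10/9)*σ + ...; c3 = -10/9.

The regular C-fraction coefficients are [-220/259, 9/7, 10/9, -10/9].


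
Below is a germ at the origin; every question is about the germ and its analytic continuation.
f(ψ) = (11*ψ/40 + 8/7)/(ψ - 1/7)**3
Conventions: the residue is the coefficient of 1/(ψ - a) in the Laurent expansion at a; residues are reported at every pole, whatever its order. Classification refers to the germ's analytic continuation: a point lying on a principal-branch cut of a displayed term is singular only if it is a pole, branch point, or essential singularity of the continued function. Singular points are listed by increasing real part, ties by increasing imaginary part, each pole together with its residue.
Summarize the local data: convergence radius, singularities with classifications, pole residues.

Denominator factor (ψ - 1/7)^3: pole of order 3 at 1/7, modulus 1/7.
The radius of convergence is the smallest modulus among the singular points: 1/7.
At the order-3 pole 1/7 set g(ψ) = (ψ - (1/7))^3*f(ψ) = 11*ψ/40 + 8/7.
Order-3 pole: residue = g''(a)/2; g''(1/7) = 0, so the residue is 0.

Radius of convergence at 0: 1/7.
At 1/7: a pole of order 3; residue 0.


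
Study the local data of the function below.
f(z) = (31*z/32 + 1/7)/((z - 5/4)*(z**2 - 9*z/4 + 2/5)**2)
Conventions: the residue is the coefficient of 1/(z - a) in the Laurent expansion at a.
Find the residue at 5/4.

The residue is 30325/16184.

At the order-1 pole 5/4 set g(z) = (z - (5/4))*f(z) = (31*z/32 + 1/7)/(z**2 - 9*z/4 + 2/5)**2.
Simple pole: residue = g(a) at a = 5/4, which is 30325/16184.


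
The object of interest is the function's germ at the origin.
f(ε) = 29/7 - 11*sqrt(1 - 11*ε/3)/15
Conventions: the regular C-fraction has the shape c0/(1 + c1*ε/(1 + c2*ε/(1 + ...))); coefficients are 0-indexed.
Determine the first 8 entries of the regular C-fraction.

The regular C-fraction coefficients are [358/105, -847/2148, -187/358, -1969/1224, -275/1224, -187/50, 143/75, 275/624].

Taylor coefficients (expand at 0): a_0 = 358/105, a_1 = 121/90, a_2 = 1331/1080, a_3 = 14641/6480, a_4 = 161051/31104, a_5 = 12400927/933120, a_6 = 136410197/3732480, a_7 = 2357947691/22394880.
c0 = a_0 = 358/105. Peel one level at a time: if S = 1 + c*ε/S' with S'(0) = 1, then c is the ε-coefficient of S and S' = c*ε/(S - 1).
S_1 = c0/f = 1 + (-847/2148)*ε + (-158389/768984)*ε^2 + ...; c1 = -847/2148.
S_2 = c1*ε/(S_1 - 1) = 1 + (-187/358)*ε + (-121/144)*ε^2 + ...; c2 = -187/358.
S_3 = c2*ε/(S_2 - 1) = 1 + (-1969/1224)*ε + (-541475/1498176)*ε^2 + ...; c3 = -1969/1224.
S_4 = c3*ε/(S_3 - 1) = 1 + (-275/1224)*ε + (-121/144)*ε^2 + ...; c4 = -275/1224.
S_5 = c4*ε/(S_4 - 1) = 1 + (-187/50)*ε + (26741/3750)*ε^2 + ...; c5 = -187/50.
S_6 = c5*ε/(S_5 - 1) = 1 + (143/75)*ε + (-121/144)*ε^2 + ...; c6 = 143/75.
S_7 = c6*ε/(S_6 - 1) = 1 + (275/624)*ε + ...; c7 = 275/624.


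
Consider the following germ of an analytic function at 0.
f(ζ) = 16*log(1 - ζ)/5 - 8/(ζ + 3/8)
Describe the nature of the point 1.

The point is a logarithmic branch point.

The term (16/5)*log(1 - ζ/(1)) has argument 1 - 1/(1) = 0 at 1: a logarithmic (infinitely-sheeted) branch point; the remaining terms are analytic or single-valued there.


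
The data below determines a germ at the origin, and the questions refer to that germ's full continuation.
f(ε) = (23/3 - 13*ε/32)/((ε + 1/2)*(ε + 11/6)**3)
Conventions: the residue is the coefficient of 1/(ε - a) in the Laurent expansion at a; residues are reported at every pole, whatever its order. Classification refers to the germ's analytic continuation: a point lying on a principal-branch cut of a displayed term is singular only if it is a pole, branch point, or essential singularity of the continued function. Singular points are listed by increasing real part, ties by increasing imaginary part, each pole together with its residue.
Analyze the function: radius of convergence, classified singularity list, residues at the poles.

Denominator factor (ε + 1/2): pole of order 1 at -1/2, modulus 1/2.
Denominator factor (ε + 11/6)^3: pole of order 3 at -11/6, modulus 11/6.
The radius of convergence is the smallest modulus among the singular points: 1/2.
At the order-3 pole -11/6 set g(ε) = (ε - (-11/6))^3*f(ε) = (23/3 - 13*ε/32)/(ε + 1/2).
Order-3 pole: residue = g''(a)/2; g''(-11/6) = -13599/2048, so the residue is -13599/4096.
At the order-1 pole -1/2 set g(ε) = (ε - (-1/2))*f(ε) = (23/3 - 13*ε/32)/(ε + 11/6)**3.
Simple pole: residue = g(a) at a = -1/2, which is 13599/4096.
List the singular points by increasing real part (a conjugate pair: the negative imaginary part first).

Radius of convergence at 0: 1/2.
At -11/6: a pole of order 3; residue -13599/4096.
At -1/2: a pole of order 1; residue 13599/4096.


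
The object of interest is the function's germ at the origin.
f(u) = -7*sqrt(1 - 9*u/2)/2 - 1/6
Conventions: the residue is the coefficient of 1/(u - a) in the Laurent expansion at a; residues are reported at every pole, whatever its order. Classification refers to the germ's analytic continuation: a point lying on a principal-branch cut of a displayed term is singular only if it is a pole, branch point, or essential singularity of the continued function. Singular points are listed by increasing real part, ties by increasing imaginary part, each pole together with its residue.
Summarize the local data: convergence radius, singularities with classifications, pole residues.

Radius of convergence at 0: 2/9.
At 2/9: an algebraic (square-root) branch point.

Branch term (-7/2)*sqrt(1 - u/(2/9)): its argument vanishes at u = 2/9, a square-root branch point, modulus 2/9.
The radius of convergence is the smallest modulus among the singular points: 2/9.


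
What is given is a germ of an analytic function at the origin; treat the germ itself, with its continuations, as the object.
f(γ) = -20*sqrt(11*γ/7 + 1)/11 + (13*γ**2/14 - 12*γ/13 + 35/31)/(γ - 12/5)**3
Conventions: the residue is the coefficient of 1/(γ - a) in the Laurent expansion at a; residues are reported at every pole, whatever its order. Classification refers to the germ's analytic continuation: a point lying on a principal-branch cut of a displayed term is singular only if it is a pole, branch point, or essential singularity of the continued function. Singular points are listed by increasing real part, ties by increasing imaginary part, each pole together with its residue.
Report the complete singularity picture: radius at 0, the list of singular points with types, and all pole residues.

Radius of convergence at 0: 7/11.
At -7/11: an algebraic (square-root) branch point.
At 12/5: a pole of order 3; residue 13/14.

Denominator factor (γ - 12/5)^3: pole of order 3 at 12/5, modulus 12/5.
Branch term (-20/11)*sqrt(1 - γ/(-7/11)): its argument vanishes at γ = -7/11, a square-root branch point, modulus 7/11.
The radius of convergence is the smallest modulus among the singular points: 7/11.
The branch term is analytic at 12/5 and contributes nothing to the residue; only the rational part matters.
At the order-3 pole 12/5 set g(γ) = (γ - (12/5))^3*(rational part) = 13*γ**2/14 - 12*γ/13 + 35/31.
Order-3 pole: residue = g''(a)/2; g''(12/5) = 13/7, so the residue is 13/14.
List the singular points by increasing real part (a conjugate pair: the negative imaginary part first).


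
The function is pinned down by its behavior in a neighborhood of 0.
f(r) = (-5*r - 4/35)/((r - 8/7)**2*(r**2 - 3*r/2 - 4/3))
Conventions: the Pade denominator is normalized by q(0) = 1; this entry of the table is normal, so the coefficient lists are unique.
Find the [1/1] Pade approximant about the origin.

The Pade approximant has numerator coefficients [21/320, 104265/36352]; denominator coefficients [1, -95/142].

Taylor coefficients needed (expand at 0): a_0 = 21/320, a_1 = 1491/512, a_2 = 1995/1024.
Write the denominator as Q(r) = 1 + q1*r. Requiring Q*f - P = O(r^3) with deg P <= 1 kills the coefficients of r^2..r^2 in Q*f:
  r^2: a_2 + q1*a_1 = 0, i.e. 1995/1024 + (1491/512)*q1 = 0.
Solving this linear system: q1 = -95/142.
The numerator is Q*f truncated at degree 1: P0 = a_0 = 21/320; P1 = a_1 + q1*a_0 = 104265/36352.


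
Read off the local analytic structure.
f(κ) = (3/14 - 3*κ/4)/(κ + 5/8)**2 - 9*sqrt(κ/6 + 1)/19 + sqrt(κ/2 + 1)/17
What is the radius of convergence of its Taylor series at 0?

The radius of convergence is 5/8.

Denominator factor (κ + 5/8)^2: pole of order 2 at -5/8, modulus 5/8.
Branch term (1/17)*sqrt(1 - κ/(-2)): its argument vanishes at κ = -2, a square-root branch point, modulus 2.
Branch term (-9/19)*sqrt(1 - κ/(-6)): its argument vanishes at κ = -6, a square-root branch point, modulus 6.
The radius of convergence is the smallest modulus among the singular points: 5/8.


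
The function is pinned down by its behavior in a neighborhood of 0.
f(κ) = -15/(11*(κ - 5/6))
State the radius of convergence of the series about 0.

Denominator factor (κ - 5/6): pole of order 1 at 5/6, modulus 5/6.
The radius of convergence is the smallest modulus among the singular points: 5/6.

The radius of convergence is 5/6.


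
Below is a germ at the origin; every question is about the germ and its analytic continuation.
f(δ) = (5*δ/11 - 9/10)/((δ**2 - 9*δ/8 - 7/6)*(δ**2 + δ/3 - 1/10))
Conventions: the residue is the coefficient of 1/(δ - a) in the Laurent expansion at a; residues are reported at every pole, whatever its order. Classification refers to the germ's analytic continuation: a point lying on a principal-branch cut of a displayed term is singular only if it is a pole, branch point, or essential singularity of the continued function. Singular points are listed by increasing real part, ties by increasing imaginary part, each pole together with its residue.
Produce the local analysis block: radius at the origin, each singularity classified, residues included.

Denominator factor (δ**2 + δ/3 - 1/10): discriminant 23/45, real irrational roots -1/6 + (1/30)*sqrt(115) and -1/6 - (1/30)*sqrt(115); poles of order 1, moduli -1/6 + (1/30)*sqrt(115) and 1/6 + (1/30)*sqrt(115).
Denominator factor (δ**2 - 9*δ/8 - 7/6): discriminant 1139/192, real irrational roots 9/16 + (1/48)*sqrt(3417) and 9/16 - (1/48)*sqrt(3417); poles of order 1, moduli 9/16 + (1/48)*sqrt(3417) and -9/16 + (1/48)*sqrt(3417).
The radius of convergence is the smallest modulus among the singular points: -1/6 + (1/30)*sqrt(115).
The factor δ**2 - 9*δ/8 - 7/6 splits as (δ - a)(δ - a') with a = 9/16 - (1/48)*sqrt(3417), a' = 9/16 + (1/48)*sqrt(3417). At the order-1 pole a set g(δ) = (δ - a)*f(δ) = [(5*δ/11 - 9/10)/(δ**2 + δ/3 - 1/10)] / (δ - a').
Simple pole: residue = g(a) at a = 9/16 - (1/48)*sqrt(3417), which is 854100/386419 + (16718772/440131241)*sqrt(3417).
The factor δ**2 + δ/3 - 1/10 splits as (δ - a)(δ - a') with a = -1/6 - (1/30)*sqrt(115), a' = -1/6 + (1/30)*sqrt(115). At the order-1 pole a set g(δ) = (δ - a)*f(δ) = [(5*δ/11 - 9/10)/(δ**2 - 9*δ/8 - 7/6)] / (δ - a').
Simple pole: residue = g(a) at a = -1/6 - (1/30)*sqrt(115), which is -854100/386419 - (110124/386419)*sqrt(115).
The factor δ**2 + δ/3 - 1/10 splits as (δ - a)(δ - a') with a = -1/6 + (1/30)*sqrt(115), a' = -1/6 - (1/30)*sqrt(115). At the order-1 pole a set g(δ) = (δ - a)*f(δ) = [(5*δ/11 - 9/10)/(δ**2 - 9*δ/8 - 7/6)] / (δ - a').
Simple pole: residue = g(a) at a = -1/6 + (1/30)*sqrt(115), which is -854100/386419 + (110124/386419)*sqrt(115).
The factor δ**2 - 9*δ/8 - 7/6 splits as (δ - a)(δ - a') with a = 9/16 + (1/48)*sqrt(3417), a' = 9/16 - (1/48)*sqrt(3417). At the order-1 pole a set g(δ) = (δ - a)*f(δ) = [(5*δ/11 - 9/10)/(δ**2 + δ/3 - 1/10)] / (δ - a').
Simple pole: residue = g(a) at a = 9/16 + (1/48)*sqrt(3417), which is 854100/386419 - (16718772/440131241)*sqrt(3417).
List the singular points by increasing real part (a conjugate pair: the negative imaginary part first).

Radius of convergence at 0: -1/6 + (1/30)*sqrt(115).
At 9/16 - (1/48)*sqrt(3417): a pole of order 1; residue 854100/386419 + (16718772/440131241)*sqrt(3417).
At -1/6 - (1/30)*sqrt(115): a pole of order 1; residue -854100/386419 - (110124/386419)*sqrt(115).
At -1/6 + (1/30)*sqrt(115): a pole of order 1; residue -854100/386419 + (110124/386419)*sqrt(115).
At 9/16 + (1/48)*sqrt(3417): a pole of order 1; residue 854100/386419 - (16718772/440131241)*sqrt(3417).


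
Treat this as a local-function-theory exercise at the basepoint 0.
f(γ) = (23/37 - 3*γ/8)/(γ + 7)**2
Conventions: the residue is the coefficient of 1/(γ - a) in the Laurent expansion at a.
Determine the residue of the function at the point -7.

At the order-2 pole -7 set g(γ) = (γ - (-7))^2*f(γ) = 23/37 - 3*γ/8.
Order-2 pole: residue = g'(a); g'(-7) = -3/8, so the residue is -3/8.

The residue is -3/8.


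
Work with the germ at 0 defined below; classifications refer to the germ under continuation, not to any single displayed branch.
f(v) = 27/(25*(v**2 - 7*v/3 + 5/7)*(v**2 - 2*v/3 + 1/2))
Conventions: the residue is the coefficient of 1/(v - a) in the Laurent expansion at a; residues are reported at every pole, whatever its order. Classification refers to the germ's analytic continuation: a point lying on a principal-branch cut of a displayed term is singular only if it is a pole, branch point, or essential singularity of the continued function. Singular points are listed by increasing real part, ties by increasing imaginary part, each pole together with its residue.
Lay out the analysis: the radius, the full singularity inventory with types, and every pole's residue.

Denominator factor (v**2 - 7*v/3 + 5/7): discriminant 163/63, real irrational roots 7/6 + (1/42)*sqrt(1141) and 7/6 - (1/42)*sqrt(1141); poles of order 1, moduli 7/6 + (1/42)*sqrt(1141) and 7/6 - (1/42)*sqrt(1141).
Denominator factor (v**2 - 2*v/3 + 1/2): discriminant -14/9, complex-conjugate roots (1/3) + ((1/6)*sqrt(14))*i and (1/3) - ((1/6)*sqrt(14))*i; poles of order 1, moduli (1/2)*sqrt(2) and (1/2)*sqrt(2).
The radius of convergence is the smallest modulus among the singular points: 7/6 - (1/42)*sqrt(1141).
The factor v**2 - 2*v/3 + 1/2 splits as (v - a)(v - a') with a = (1/3) - ((1/6)*sqrt(14))*i, a' = (1/3) + ((1/6)*sqrt(14))*i. At the order-1 pole a set g(v) = (v - a)*f(v) = [27/(25*(v**2 - 7*v/3 + 5/7))] / (v - a').
Simple pole: residue = g(a) at a = (1/3) - ((1/6)*sqrt(14))*i, which is (7938/10555) - ((3483/52775)*sqrt(14))*i.
The factor v**2 - 2*v/3 + 1/2 splits as (v - a)(v - a') with a = (1/3) + ((1/6)*sqrt(14))*i, a' = (1/3) - ((1/6)*sqrt(14))*i. At the order-1 pole a set g(v) = (v - a)*f(v) = [27/(25*(v**2 - 7*v/3 + 5/7))] / (v - a').
Simple pole: residue = g(a) at a = (1/3) + ((1/6)*sqrt(14))*i, which is (7938/10555) + ((3483/52775)*sqrt(14))*i.
The factor v**2 - 7*v/3 + 5/7 splits as (v - a)(v - a') with a = 7/6 - (1/42)*sqrt(1141), a' = 7/6 + (1/42)*sqrt(1141). At the order-1 pole a set g(v) = (v - a)*f(v) = [27/(25*(v**2 - 2*v/3 + 1/2))] / (v - a').
Simple pole: residue = g(a) at a = 7/6 - (1/42)*sqrt(1141), which is -7938/10555 - (247212/8602325)*sqrt(1141).
The factor v**2 - 7*v/3 + 5/7 splits as (v - a)(v - a') with a = 7/6 + (1/42)*sqrt(1141), a' = 7/6 - (1/42)*sqrt(1141). At the order-1 pole a set g(v) = (v - a)*f(v) = [27/(25*(v**2 - 2*v/3 + 1/2))] / (v - a').
Simple pole: residue = g(a) at a = 7/6 + (1/42)*sqrt(1141), which is -7938/10555 + (247212/8602325)*sqrt(1141).
List the singular points by increasing real part (a conjugate pair: the negative imaginary part first).

Radius of convergence at 0: 7/6 - (1/42)*sqrt(1141).
At (1/3) - ((1/6)*sqrt(14))*i: a pole of order 1; residue (7938/10555) - ((3483/52775)*sqrt(14))*i.
At (1/3) + ((1/6)*sqrt(14))*i: a pole of order 1; residue (7938/10555) + ((3483/52775)*sqrt(14))*i.
At 7/6 - (1/42)*sqrt(1141): a pole of order 1; residue -7938/10555 - (247212/8602325)*sqrt(1141).
At 7/6 + (1/42)*sqrt(1141): a pole of order 1; residue -7938/10555 + (247212/8602325)*sqrt(1141).


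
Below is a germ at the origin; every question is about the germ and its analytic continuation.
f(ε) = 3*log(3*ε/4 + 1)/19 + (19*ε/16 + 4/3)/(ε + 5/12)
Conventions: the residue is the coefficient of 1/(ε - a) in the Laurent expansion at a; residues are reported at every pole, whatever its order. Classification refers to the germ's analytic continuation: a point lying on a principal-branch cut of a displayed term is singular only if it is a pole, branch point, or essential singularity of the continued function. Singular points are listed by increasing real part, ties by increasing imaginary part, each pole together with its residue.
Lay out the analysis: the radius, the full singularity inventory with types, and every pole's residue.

Denominator factor (ε + 5/12): pole of order 1 at -5/12, modulus 5/12.
Branch term (3/19)*log(1 - ε/(-4/3)): its argument vanishes at ε = -4/3, a logarithmic branch point, modulus 4/3.
The radius of convergence is the smallest modulus among the singular points: 5/12.
The branch term is analytic at -5/12 and contributes nothing to the residue; only the rational part matters.
At the order-1 pole -5/12 set g(ε) = (ε - (-5/12))*(rational part) = 19*ε/16 + 4/3.
Simple pole: residue = g(a) at a = -5/12, which is 161/192.
List the singular points by increasing real part (a conjugate pair: the negative imaginary part first).

Radius of convergence at 0: 5/12.
At -4/3: a logarithmic branch point.
At -5/12: a pole of order 1; residue 161/192.
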